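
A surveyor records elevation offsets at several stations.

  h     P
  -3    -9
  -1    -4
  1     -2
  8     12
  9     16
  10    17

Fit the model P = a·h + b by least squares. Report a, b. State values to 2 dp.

a = 1.99, b = -2.98

With design matrix M, MᵀM = [[256, 24]; [24, 6]] and MᵀP = [439, 30]ᵀ.
det = 256·6 − 24² = 960.
a = (439·6 − 24·30)/960 = 319/160; b = (256·30 − 24·439)/960 = -119/40.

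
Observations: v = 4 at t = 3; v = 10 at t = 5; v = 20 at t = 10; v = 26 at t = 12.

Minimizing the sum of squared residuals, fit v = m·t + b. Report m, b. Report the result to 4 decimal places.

m = 2.3396, b = -2.5472

Normal-equation sums: Σt·t = 278, Σt = 30, Σ1 = 4.
Moment sums: Σt·v = 574, Σv = 60.
MᵀM·[m, b]ᵀ = Mᵀv becomes [[278, 30]; [30, 4]]·[m, b]ᵀ = [574, 60]ᵀ.
Determinant 278·4 − 30² = 212.
m = (574·4 − 30·60)/212 = 124/53; b = (278·60 − 30·574)/212 = -135/53.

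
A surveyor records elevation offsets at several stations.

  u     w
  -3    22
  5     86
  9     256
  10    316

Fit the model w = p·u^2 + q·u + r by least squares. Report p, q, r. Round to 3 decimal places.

Normal-equation sums: Σu^2·u^2 = 17267, Σu^2·u = 1827, Σu^2 = 215, Σu·u = 215, Σu = 21, Σ1 = 4.
Right-hand side: Σu^2·w = 54684, Σu·w = 5828, Σw = 680.
Inverting the 3×3 Gram matrix, [p, q, r]ᵀ = [40361/13831, 29101/13831, 29086/13831]ᵀ.

p = 2.918, q = 2.104, r = 2.103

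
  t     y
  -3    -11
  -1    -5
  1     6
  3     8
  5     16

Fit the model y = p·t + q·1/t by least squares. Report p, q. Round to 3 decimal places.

The normal system XᵀX·[p, q]ᵀ = Xᵀy is [[45, 5]; [5, 509/225]]·[p, q]ᵀ = [148, 308/15]ᵀ.
Δ = 45·(509/225) − 5² = 384/5.
p = (148·(509/225) − 5·(308/15))/(384/5) = 6529/2160; q = (45·(308/15) − 5·148)/(384/5) = 115/48.

p = 3.023, q = 2.396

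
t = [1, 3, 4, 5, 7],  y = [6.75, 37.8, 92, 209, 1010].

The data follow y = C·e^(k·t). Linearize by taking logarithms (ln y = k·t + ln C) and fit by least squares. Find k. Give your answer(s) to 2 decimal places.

k = 0.84

Taking logs, ln y = k·t + ln C, so regress ln y on t.
Over the data: Σt = 20.0000, Σ(t)² = 100.0000, Σln y = 22.3237, Σt·ln y = 106.0292.
Normal system: [[100.0000, 20.0000]; [20.0000, 5]]·[k, ln C]ᵀ = [106.0292, 22.3237]ᵀ.
Solving (det = 100.0000): k = 0.83673, ln C = 1.11783.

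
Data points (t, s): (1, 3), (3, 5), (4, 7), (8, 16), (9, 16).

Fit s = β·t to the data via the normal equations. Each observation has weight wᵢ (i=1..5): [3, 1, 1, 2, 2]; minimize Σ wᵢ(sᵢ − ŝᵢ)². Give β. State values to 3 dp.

Normal-equation sums: Σwᵢ·t·t = 318.
Right-hand side: Σwᵢ·t·s = 596.
So AᵀWA·[β]ᵀ = AᵀWs: [[318]]·[β]ᵀ = [596]ᵀ.
β = 596/318 = 1.87421.

β = 1.874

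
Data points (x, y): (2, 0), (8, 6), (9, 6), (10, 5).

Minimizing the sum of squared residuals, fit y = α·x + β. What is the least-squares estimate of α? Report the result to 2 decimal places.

Compute the Gram sums: Σx·x = 249, Σx = 29, Σ1 = 4.
And Σx·y = 152, Σy = 17.
MᵀM·[α, β]ᵀ = Mᵀy becomes [[249, 29]; [29, 4]]·[α, β]ᵀ = [152, 17]ᵀ.
Eliminating β: 4·(row 1) − 29·(row 2) gives 155·α = 4·152 − 29·17 = 115, so α = 23/31.
Then β = (17 − 29·(23/31))/4 = -35/31.

α = 0.74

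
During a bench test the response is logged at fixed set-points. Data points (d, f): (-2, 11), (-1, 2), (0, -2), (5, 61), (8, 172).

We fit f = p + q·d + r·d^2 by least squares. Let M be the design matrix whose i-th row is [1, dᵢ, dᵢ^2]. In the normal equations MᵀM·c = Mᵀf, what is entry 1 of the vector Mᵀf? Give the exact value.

Entry 1 ↔ basis 1, so (Mᵀf)_{1} = Σᵢ fᵢ = (1)·(11) + (1)·(2) + (1)·(-2) + (1)·(61) + (1)·(172) = 244.

244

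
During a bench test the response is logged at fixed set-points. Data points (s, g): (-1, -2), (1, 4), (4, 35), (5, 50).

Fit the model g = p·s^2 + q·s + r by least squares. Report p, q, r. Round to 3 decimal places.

p = 1.387, q = 3.178, r = -0.311

From the data, Σs^2·s^2 = 883, Σs^2·s = 189, Σs^2 = 43, Σs·s = 43, Σs = 9, Σ1 = 4.
Right-hand side: Σs^2·g = 1812, Σs·g = 396, Σg = 87.
AᵀA·[p, q, r]ᵀ = Aᵀg becomes [[883, 189, 43]; [189, 43, 9]; [43, 9, 4]]·[p, q, r]ᵀ = [1812, 396, 87]ᵀ.
Row-reducing yields p = 491/354, q = 375/118, r = -55/177.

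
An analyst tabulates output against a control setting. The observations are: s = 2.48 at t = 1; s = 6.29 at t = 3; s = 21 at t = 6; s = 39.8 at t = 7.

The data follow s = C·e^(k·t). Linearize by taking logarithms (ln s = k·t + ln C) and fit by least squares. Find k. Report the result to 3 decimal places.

k = 0.449

With ln sᵢ as the transformed response and tᵢ as the regressor:
Σt = 17.0000, Σ(t)² = 95.0000, Σln s = 9.4756, Σt·ln s = 50.4793.
Normal system: [[95.0000, 17.0000]; [17.0000, 4]]·[k, ln C]ᵀ = [50.4793, 9.4756]ᵀ.
Δ = 95.0000·4 − (17.0000)² = 91.0000; k = (50.4793·4 − 17.0000·9.4756)/91.0000 = 0.44870, ln C = (95.0000·9.4756 − 17.0000·50.4793)/91.0000 = 0.46191.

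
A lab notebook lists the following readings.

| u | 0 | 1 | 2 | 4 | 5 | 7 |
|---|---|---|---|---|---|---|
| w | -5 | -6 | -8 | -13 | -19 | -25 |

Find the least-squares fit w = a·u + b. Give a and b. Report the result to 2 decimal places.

Compute the Gram sums: Σu·u = 95, Σu = 19, Σ1 = 6.
For Xᵀw: Σu·w = -344, Σw = -76.
Determinant 95·6 − 19² = 209.
a = ((-344)·6 − 19·(-76))/209 = -620/209; b = (95·(-76) − 19·(-344))/209 = -36/11.

a = -2.97, b = -3.27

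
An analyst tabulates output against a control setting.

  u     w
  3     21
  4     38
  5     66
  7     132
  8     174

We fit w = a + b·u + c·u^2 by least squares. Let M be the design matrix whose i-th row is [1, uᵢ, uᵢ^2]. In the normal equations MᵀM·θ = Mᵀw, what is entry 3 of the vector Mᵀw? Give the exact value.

20051

Entry 3 ↔ basis u^2, so (Mᵀw)_{3} = Σᵢ (u^2)·wᵢ = (9)·(21) + (16)·(38) + (25)·(66) + (49)·(132) + (64)·(174) = 20051.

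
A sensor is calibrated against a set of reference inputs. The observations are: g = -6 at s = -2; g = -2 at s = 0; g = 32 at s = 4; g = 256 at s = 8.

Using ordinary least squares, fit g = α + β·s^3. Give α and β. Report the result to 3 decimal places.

Forming AᵀA = [[4, 568]; [568, 266304]] and Aᵀg = [280, 133168]ᵀ gives AᵀA·[α, β]ᵀ = Aᵀg.
det = 4·266304 − 568² = 742592.
α = (280·266304 − 568·133168)/742592 = -16786/11603; β = (4·133168 − 568·280)/742592 = 5838/11603.

α = -1.447, β = 0.503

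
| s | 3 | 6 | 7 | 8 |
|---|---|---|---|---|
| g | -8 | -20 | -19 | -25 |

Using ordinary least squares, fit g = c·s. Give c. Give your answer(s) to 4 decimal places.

c = -3.0190

AᵀA·[c]ᵀ = Aᵀg reads: 158·c = -477.
Hence c = -477 / 158 ≈ -3.01899.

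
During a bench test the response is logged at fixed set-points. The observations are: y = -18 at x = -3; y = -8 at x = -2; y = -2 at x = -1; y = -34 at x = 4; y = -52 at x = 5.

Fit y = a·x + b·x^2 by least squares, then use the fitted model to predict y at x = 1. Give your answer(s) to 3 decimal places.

From the data, Σx·x = 55, Σx·x^2 = 153, Σx^2·x^2 = 979.
And Σx·y = -324, Σx^2·y = -2040.
So MᵀM·[a, b]ᵀ = Mᵀy: [[55, 153]; [153, 979]]·[a, b]ᵀ = [-324, -2040]ᵀ.
Δ = 55·979 − 153² = 30436.
a = ((-324)·979 − 153·(-2040))/30436 = -1269/7609; b = (55·(-2040) − 153·(-324))/30436 = -15657/7609.
At x = 1: ŷ = (-1269/7609)·(1) + (-15657/7609)·(1) = -2418/1087.

ŷ = -2.224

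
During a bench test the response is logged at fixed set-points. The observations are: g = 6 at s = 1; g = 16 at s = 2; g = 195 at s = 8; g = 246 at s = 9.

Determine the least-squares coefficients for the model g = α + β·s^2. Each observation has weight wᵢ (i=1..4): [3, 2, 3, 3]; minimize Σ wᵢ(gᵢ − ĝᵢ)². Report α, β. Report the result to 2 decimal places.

Entries of MᵀWM: Σwᵢ·1 = 11, Σwᵢ·s^2 = 446, Σwᵢ·s^2·s^2 = 32006.
For MᵀWg: Σwᵢ·g = 1373, Σwᵢ·s^2·g = 97364.
MᵀWM·[α, β]ᵀ = MᵀWg becomes [[11, 446]; [446, 32006]]·[α, β]ᵀ = [1373, 97364]ᵀ.
Δ = 11·32006 − 446² = 153150.
α = (1373·32006 − 446·97364)/153150 = 86649/25525; β = (11·97364 − 446·1373)/153150 = 76441/25525.

α = 3.39, β = 2.99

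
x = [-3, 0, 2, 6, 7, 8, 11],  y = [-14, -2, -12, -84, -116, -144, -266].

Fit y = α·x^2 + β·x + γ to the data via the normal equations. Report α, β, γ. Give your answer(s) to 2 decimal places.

α = -2.02, β = -1.82, γ = -1.30

From the data, Σx^2·x^2 = 22531, Σx^2·x = 2383, Σx^2 = 283, Σx·x = 283, Σx = 31, Σ1 = 7.
For Aᵀy: Σx^2·y = -50284, Σx·y = -5376, Σy = -638.
AᵀA·[α, β, γ]ᵀ = Aᵀy becomes [[22531, 2383, 283]; [2383, 283, 31]; [283, 31, 7]]·[α, β, γ]ᵀ = [-50284, -5376, -638]ᵀ.
Inverting the 3×3 Gram matrix, [α, β, γ]ᵀ = [-16703/8256, -5005/2752, -5351/4128]ᵀ.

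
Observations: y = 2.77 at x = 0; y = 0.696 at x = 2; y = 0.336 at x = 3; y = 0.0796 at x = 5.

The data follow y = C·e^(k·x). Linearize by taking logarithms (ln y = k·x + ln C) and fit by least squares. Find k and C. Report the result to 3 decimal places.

With ln yᵢ as the transformed response and xᵢ as the regressor:
Σx = 10.0000, Σ(x)² = 38.0000, Σln y = -2.9649, Σx·ln y = -16.6504.
Normal system: [[38.0000, 10.0000]; [10.0000, 4]]·[k, ln C]ᵀ = [-16.6504, -2.9649]ᵀ.
Slope k = (n·Σx·ln y − Σx·Σln y)/(n·Σ(x)² − (Σx)²) = (4·-16.6504 − 10.0000·-2.9649)/52.0000 = -0.71062; ln C = (Σln y − k·Σx)/n = 1.03532, so C = exp(1.03532) = 2.81601.

k = -0.711, C = 2.816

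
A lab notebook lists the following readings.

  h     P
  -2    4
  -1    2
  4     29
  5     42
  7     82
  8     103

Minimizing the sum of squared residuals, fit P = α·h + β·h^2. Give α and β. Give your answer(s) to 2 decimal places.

α = 1.03, β = 1.50

Forming AᵀA = [[159, 1035]; [1035, 7395]] and AᵀP = [1714, 12142]ᵀ gives AᵀA·[α, β]ᵀ = AᵀP.
Δ = 159·7395 − 1035² = 104580.
α = (1714·7395 − 1035·12142)/104580 = 1801/1743; β = (159·12142 − 1035·1714)/104580 = 13049/8715.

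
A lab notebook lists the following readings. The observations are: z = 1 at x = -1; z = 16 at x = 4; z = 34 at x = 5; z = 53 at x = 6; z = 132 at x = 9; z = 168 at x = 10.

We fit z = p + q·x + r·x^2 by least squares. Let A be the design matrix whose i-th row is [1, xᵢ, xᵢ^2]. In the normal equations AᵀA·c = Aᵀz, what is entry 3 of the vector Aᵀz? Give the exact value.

30507

Entry 3 ↔ basis x^2, so (Aᵀz)_{3} = Σᵢ (x^2)·zᵢ = (1)·(1) + (16)·(16) + (25)·(34) + (36)·(53) + (81)·(132) + (100)·(168) = 30507.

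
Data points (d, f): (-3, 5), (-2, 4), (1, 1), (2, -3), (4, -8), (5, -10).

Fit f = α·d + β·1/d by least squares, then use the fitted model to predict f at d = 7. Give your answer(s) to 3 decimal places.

f̂ = -14.608

The normal system MᵀM·[α, β]ᵀ = Mᵀf is [[59, 6]; [6, 6169/3600]]·[α, β]ᵀ = [-110, -49/6]ᵀ.
Δ = 59·(6169/3600) − 6² = 234371/3600.
α = ((-110)·(6169/3600) − 6·(-49/6))/(234371/3600) = -502190/234371; β = (59·(-49/6) − 6·(-110))/(234371/3600) = 641400/234371.
At d = 7: f̂ = (-502190/234371)·(7) + (641400/234371)·(1/7) = -23965910/1640597.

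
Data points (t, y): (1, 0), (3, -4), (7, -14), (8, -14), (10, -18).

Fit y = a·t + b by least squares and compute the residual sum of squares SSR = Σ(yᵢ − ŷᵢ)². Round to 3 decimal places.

SSR = 3.095

AᵀA·[a, b]ᵀ = Aᵀy reads: 223·a + 29·b = -402;  29·a + 5·b = -50.
Eliminating b: 5·(row 1) − 29·(row 2) gives 274·a = 5·(-402) − 29·(-50) = -560, so a = -280/137.
Then b = ((-50) − 29·(-280/137))/5 = 254/137.
Residuals: 26/137, 38/137, -212/137, 68/137, 80/137; SSR = 424/137.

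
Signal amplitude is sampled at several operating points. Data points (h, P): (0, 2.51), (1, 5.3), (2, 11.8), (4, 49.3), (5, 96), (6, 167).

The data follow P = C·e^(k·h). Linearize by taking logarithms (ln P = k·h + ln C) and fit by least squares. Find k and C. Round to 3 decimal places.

k = 0.708, C = 2.672

With ln Pᵢ as the transformed response and hᵢ as the regressor:
AᵀA = [[82.0000, 18.0000]; [18.0000, 6]], rhs = [75.7253, 18.6364]ᵀ  (here Σh = 18.0000, Σ(h)² = 82.0000, Σln P = 18.6364, Σh·ln P = 75.7253).
Δ = 82.0000·6 − (18.0000)² = 168.0000; k = (75.7253·6 − 18.0000·18.6364)/168.0000 = 0.70772, ln C = (82.0000·18.6364 − 18.0000·75.7253)/168.0000 = 0.98289, so C = exp(0.98289) = 2.67217.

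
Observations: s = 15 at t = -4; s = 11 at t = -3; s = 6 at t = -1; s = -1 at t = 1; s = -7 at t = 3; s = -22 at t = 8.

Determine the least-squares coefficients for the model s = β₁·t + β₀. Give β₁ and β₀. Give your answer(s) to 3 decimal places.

β₁ = -3.065, β₀ = 2.377

The normal equations are: 100·β₁ + 4·β₀ = -297;  4·β₁ + 6·β₀ = 2.
det = 100·6 − 4² = 584.
β₁ = ((-297)·6 − 4·2)/584 = -895/292; β₀ = (100·2 − 4·(-297))/584 = 347/146.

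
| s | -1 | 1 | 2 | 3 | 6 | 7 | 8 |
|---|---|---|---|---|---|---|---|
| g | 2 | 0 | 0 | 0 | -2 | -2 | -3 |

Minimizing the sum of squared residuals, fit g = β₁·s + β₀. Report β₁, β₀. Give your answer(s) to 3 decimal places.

β₁ = -0.496, β₀ = 1.127

Setting ∂/∂β₁ … = 0 gives: 164·β₁ + 26·β₀ = -52;  26·β₁ + 7·β₀ = -5.
(Σs·s = 164, Σs = 26, Σ1 = 7, Σs·g = -52, Σg = -5.)
det = 164·7 − 26² = 472.
β₁ = ((-52)·7 − 26·(-5))/472 = -117/236; β₀ = (164·(-5) − 26·(-52))/472 = 133/118.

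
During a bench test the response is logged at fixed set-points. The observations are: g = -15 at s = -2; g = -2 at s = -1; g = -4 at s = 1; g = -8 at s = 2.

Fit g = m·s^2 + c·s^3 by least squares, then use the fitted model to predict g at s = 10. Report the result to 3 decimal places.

Normal-equation sums: Σs^2·s^2 = 34, Σs^2·s^3 = 0, Σs^3·s^3 = 130.
Moment sums: Σs^2·g = -98, Σs^3·g = 54.
So MᵀM·[m, c]ᵀ = Mᵀg: [[34, 0]; [0, 130]]·[m, c]ᵀ = [-98, 54]ᵀ.
Determinant 34·130 − 0² = 4420.
m = ((-98)·130 − 0·54)/4420 = -49/17; c = (34·54 − 0·(-98))/4420 = 27/65.
At s = 10: ĝ = (-49/17)·(100) + (27/65)·(1000) = 28100/221.

ĝ = 127.149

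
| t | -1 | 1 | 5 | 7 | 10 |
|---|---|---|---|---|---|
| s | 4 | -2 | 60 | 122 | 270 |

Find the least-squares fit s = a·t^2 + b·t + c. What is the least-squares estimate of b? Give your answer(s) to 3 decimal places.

Forming XᵀX = [[13028, 1468, 176]; [1468, 176, 22]; [176, 22, 5]] and Xᵀs = [34480, 3848, 454]ᵀ gives XᵀX·[a, b, c]ᵀ = Xᵀs.
Solving the 3×3 system (Gaussian elimination) gives a = 6309/2086, b = -6515/2086, c = -2001/1043.

b = -3.123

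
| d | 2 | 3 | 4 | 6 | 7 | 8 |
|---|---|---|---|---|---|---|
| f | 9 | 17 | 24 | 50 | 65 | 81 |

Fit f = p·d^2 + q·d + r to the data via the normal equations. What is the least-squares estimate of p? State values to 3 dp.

Entries of XᵀX: Σd^2·d^2 = 8146, Σd^2·d = 1170, Σd^2 = 178, Σd·d = 178, Σd = 30, Σ1 = 6.
Moment sums: Σd^2·f = 10742, Σd·f = 1568, Σf = 246.
So XᵀX·[p, q, r]ᵀ = Xᵀf: [[8146, 1170, 178]; [1170, 178, 30]; [178, 30, 6]]·[p, q, r]ᵀ = [10742, 1568, 246]ᵀ.
Solving the 3×3 system (Gaussian elimination) gives p = 48/49, q = 223/98, r = 55/98.

p = 0.980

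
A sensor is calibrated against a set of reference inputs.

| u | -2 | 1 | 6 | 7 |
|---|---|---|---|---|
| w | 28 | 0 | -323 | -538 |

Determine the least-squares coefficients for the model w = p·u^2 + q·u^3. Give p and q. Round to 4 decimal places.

p = 3.0140, q = -1.9987

Setting ∂/∂p … = 0 gives: 3714·p + 24552·q = -37878;  24552·p + 164370·q = -254526.
(Σu^2·u^2 = 3714, Σu^2·u^3 = 24552, Σu^3·u^3 = 164370, Σu^2·w = -37878, Σu^3·w = -254526.)
Determinant 3714·164370 − 24552² = 7669476.
p = ((-37878)·164370 − 24552·(-254526))/7669476 = 642097/213041; q = (3714·(-254526) − 24552·(-37878))/7669476 = -425803/213041.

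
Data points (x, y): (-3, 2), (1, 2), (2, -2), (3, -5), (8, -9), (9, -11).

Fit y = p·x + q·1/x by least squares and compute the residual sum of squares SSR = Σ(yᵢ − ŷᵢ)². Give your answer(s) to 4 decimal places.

Compute the Gram sums: Σx·x = 168, Σx·1/x = 6, Σ1/x·1/x = 7777/5184.
Moment sums: Σx·y = -194, Σ1/x·y = -265/72.
So AᵀA·[p, q]ᵀ = Aᵀy: [[168, 6]; [6, 7777/5184]]·[p, q]ᵀ = [-194, -265/72]ᵀ.
Determinant 168·(7777/5184) − 6² = 46663/216.
p = ((-194)·(7777/5184) − 6·(-265/72))/(46663/216) = -697129/559956; q = (168·(-265/72) − 6·(-194))/(46663/216) = 117864/46663.
Residuals: -166673/186652, 402673/559956, -216419/279978, -393283/186652, 90158/139989, -14169/186652; SSR = 1896059/279978.

SSR = 6.7722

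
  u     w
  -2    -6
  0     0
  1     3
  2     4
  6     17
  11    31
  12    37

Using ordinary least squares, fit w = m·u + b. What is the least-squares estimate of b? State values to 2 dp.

b = -0.50

Forming AᵀA = [[310, 30]; [30, 7]] and Aᵀw = [910, 86]ᵀ gives AᵀA·[m, b]ᵀ = Aᵀw.
Δ = 310·7 − 30² = 1270.
m = (910·7 − 30·86)/1270 = 379/127; b = (310·86 − 30·910)/1270 = -64/127.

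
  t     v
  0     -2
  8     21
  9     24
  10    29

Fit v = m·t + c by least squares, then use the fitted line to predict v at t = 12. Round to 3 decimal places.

The normal system MᵀM·[m, c]ᵀ = Mᵀv is [[245, 27]; [27, 4]]·[m, c]ᵀ = [674, 72]ᵀ.
Δ = 245·4 − 27² = 251.
m = (674·4 − 27·72)/251 = 752/251; c = (245·72 − 27·674)/251 = -558/251.
At t = 12: v̂ = (752/251)·(12) + (-558/251)·(1) = 8466/251.

v̂ = 33.729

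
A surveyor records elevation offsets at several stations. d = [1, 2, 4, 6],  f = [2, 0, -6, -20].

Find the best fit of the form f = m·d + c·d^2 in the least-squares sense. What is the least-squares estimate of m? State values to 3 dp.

With design matrix X, XᵀX = [[57, 289]; [289, 1569]] and Xᵀf = [-142, -814]ᵀ.
Eliminating c: 1569·(row 1) − 289·(row 2) gives 5912·m = 1569·(-142) − 289·(-814) = 12448, so m = 1556/739.
Then c = ((-814) − 289·(1556/739))/1569 = -670/739.

m = 2.106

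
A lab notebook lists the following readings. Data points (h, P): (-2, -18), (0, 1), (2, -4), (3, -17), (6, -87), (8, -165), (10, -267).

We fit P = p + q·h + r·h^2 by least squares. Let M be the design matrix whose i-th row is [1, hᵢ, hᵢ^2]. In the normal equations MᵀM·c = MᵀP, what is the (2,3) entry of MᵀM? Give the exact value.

1755

Row 2 ↔ basis h, column 3 ↔ basis h^2, so (MᵀM)_{2,3} = Σᵢ (h)·(h^2) = (-2)·(4) + (0)·(0) + (2)·(4) + (3)·(9) + (6)·(36) + (8)·(64) + (10)·(100) = 1755.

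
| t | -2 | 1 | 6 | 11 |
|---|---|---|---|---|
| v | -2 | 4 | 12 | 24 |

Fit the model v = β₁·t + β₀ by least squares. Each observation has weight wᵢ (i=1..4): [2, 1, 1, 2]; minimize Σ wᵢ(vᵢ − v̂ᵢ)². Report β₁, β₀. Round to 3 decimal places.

Compute the Gram sums: Σwᵢ·t·t = 287, Σwᵢ·t = 25, Σwᵢ·1 = 6.
For MᵀWv: Σwᵢ·t·v = 612, Σwᵢ·v = 60.
Eliminating β₀: 6·(row 1) − 25·(row 2) gives 1097·β₁ = 6·612 − 25·60 = 2172, so β₁ = 2172/1097.
Then β₀ = (60 − 25·(2172/1097))/6 = 1920/1097.

β₁ = 1.980, β₀ = 1.750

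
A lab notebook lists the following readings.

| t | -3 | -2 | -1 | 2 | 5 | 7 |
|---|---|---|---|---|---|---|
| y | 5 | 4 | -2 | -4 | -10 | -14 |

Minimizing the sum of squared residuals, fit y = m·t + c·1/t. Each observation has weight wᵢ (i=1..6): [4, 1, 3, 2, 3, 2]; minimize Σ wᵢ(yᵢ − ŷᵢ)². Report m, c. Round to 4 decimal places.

m = -2.1272, c = 3.4995

The normal system AᵀWA·[m, c]ᵀ = AᵀWy is [[224, 15]; [15, 192067/44100]]·[m, c]ᵀ = [-424, -50/3]ᵀ.
Eliminating c: (192067/44100)·(row 1) − 15·(row 2) gives (1182161/1575)·m = (192067/44100)·(-424) − 15·(-50/3) = -17602852/11025, so m = -17602852/8275127.
Then c = ((-50/3) − 15·(-17602852/8275127))/(192067/44100) = 4137000/1182161.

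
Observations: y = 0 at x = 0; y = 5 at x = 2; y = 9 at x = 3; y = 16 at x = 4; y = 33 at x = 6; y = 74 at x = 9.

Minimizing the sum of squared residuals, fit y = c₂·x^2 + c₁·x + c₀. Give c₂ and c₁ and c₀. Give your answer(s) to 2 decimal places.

c₂ = 0.87, c₁ = 0.36, c₀ = 0.29

Entries of MᵀM: Σx^2·x^2 = 8210, Σx^2·x = 1044, Σx^2 = 146, Σx·x = 146, Σx = 24, Σ1 = 6.
For Mᵀy: Σx^2·y = 7539, Σx·y = 965, Σy = 137.
MᵀM·[c₂, c₁, c₀]ᵀ = Mᵀy becomes [[8210, 1044, 146]; [1044, 146, 24]; [146, 24, 6]]·[c₂, c₁, c₀]ᵀ = [7539, 965, 137]ᵀ.
Row-reducing yields c₂ = 2767/3190, c₁ = 5741/15950, c₀ = 208/725.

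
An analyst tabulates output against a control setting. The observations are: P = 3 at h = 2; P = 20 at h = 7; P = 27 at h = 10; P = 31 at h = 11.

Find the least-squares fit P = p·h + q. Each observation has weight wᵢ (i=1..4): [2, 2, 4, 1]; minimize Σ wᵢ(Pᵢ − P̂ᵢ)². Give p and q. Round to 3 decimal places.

p = 3.007, q = -2.497

With design matrix M, MᵀWM = [[627, 69]; [69, 9]] and MᵀWP = [1713, 185]ᵀ.
Determinant 627·9 − 69² = 882.
p = (1713·9 − 69·185)/882 = 442/147; q = (627·185 − 69·1713)/882 = -367/147.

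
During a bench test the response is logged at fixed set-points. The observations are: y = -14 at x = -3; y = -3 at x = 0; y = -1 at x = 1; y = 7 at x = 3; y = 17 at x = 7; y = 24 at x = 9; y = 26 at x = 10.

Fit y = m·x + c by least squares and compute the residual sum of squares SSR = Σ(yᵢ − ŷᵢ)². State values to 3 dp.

Forming AᵀA = [[249, 27]; [27, 7]] and Aᵀy = [657, 56]ᵀ gives AᵀA·[m, c]ᵀ = Aᵀy.
Determinant 249·7 − 27² = 1014.
m = (657·7 − 27·56)/1014 = 1029/338; c = (249·56 − 27·657)/1014 = -1265/338.
Residuals: -190/169, 251/338, -51/169, 272/169, -96/169, 58/169, -237/338; SSR = 1835/338.

SSR = 5.429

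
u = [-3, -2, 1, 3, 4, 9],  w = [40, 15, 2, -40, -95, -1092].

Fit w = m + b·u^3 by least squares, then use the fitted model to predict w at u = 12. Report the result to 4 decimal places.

The normal system MᵀM·[m, b]ᵀ = Mᵀw is [[6, 786]; [786, 537060]]·[m, b]ᵀ = [-1170, -804426]ᵀ.
Δ = 6·537060 − 786² = 2604564.
m = ((-1170)·537060 − 786·(-804426))/2604564 = 108851/72349; b = (6·(-804426) − 786·(-1170))/2604564 = -108526/72349.
At u = 12: ŵ = (108851/72349)·(1) + (-108526/72349)·(1728) = -187424077/72349.

ŵ = -2590.5552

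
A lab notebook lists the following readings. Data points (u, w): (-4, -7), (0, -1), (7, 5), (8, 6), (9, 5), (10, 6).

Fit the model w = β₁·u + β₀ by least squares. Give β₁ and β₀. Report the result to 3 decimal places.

Normal-equation sums: Σu·u = 310, Σu = 30, Σ1 = 6.
Moment sums: Σu·w = 216, Σw = 14.
So XᵀX·[β₁, β₀]ᵀ = Xᵀw: [[310, 30]; [30, 6]]·[β₁, β₀]ᵀ = [216, 14]ᵀ.
det = 310·6 − 30² = 960.
β₁ = (216·6 − 30·14)/960 = 73/80; β₀ = (310·14 − 30·216)/960 = -107/48.

β₁ = 0.913, β₀ = -2.229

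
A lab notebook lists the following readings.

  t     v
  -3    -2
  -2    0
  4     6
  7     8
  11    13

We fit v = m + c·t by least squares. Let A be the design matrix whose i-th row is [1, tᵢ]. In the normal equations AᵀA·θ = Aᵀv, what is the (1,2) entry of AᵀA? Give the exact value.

Row 1 ↔ basis 1, column 2 ↔ basis t, so (AᵀA)_{1,2} = Σᵢ t = (1)·(-3) + (1)·(-2) + (1)·(4) + (1)·(7) + (1)·(11) = 17.

17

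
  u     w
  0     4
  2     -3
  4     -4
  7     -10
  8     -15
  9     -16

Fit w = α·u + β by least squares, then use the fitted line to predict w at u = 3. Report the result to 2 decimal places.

Entries of XᵀX: Σu·u = 214, Σu = 30, Σ1 = 6.
Moment sums: Σu·w = -356, Σw = -44.
XᵀX·[α, β]ᵀ = Xᵀw becomes [[214, 30]; [30, 6]]·[α, β]ᵀ = [-356, -44]ᵀ.
Eliminating β: 6·(row 1) − 30·(row 2) gives 384·α = 6·(-356) − 30·(-44) = -816, so α = -17/8.
Then β = ((-44) − 30·(-17/8))/6 = 79/24.
At u = 3: ŵ = (-17/8)·(3) + (79/24)·(1) = -37/12.

ŵ = -3.08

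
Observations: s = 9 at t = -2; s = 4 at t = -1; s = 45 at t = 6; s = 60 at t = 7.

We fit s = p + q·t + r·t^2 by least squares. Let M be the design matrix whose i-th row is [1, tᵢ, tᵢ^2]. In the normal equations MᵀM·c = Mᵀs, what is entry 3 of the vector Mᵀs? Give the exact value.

Entry 3 ↔ basis t^2, so (Mᵀs)_{3} = Σᵢ (t^2)·sᵢ = (4)·(9) + (1)·(4) + (36)·(45) + (49)·(60) = 4600.

4600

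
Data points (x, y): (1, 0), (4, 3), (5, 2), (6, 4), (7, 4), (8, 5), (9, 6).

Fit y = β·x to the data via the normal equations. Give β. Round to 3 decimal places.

Sums needed: Σx·x = 272.
Right-hand side: Σx·y = 168.
Normal equations: [[272]]·[β]ᵀ = [168]ᵀ.
β = 168/272 = 0.617647.

β = 0.618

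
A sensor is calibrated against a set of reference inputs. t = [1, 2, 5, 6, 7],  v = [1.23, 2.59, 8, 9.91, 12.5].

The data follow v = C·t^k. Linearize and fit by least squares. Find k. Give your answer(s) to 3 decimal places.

k = 1.190

Linearized form: ln v = k·ln t + ln C. From the 5 transformed points,
Sums: Σln t = 6.0403, Σ(ln t)² = 10.0677, Σln v = 8.0574, Σln t·ln v = 13.0307.
Normal system: [[10.0677, 6.0403]; [6.0403, 5]]·[k, ln C]ᵀ = [13.0307, 8.0574]ᵀ.
Slope k = (n·Σln t·ln v − Σln t·Σln v)/(n·Σ(ln t)² − (Σln t)²) = (5·13.0307 − 6.0403·8.0574)/13.8539 = 1.18990; ln C = (Σln v − k·Σln t)/n = 0.17401.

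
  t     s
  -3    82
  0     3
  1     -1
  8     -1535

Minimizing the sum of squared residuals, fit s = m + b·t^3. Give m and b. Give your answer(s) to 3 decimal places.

m = 1.967, b = -3.002

The normal system XᵀX·[m, b]ᵀ = Xᵀs is [[4, 486]; [486, 262874]]·[m, b]ᵀ = [-1451, -788135]ᵀ.
det = 4·262874 − 486² = 815300.
m = ((-1451)·262874 − 486·(-788135))/815300 = 400859/203825; b = (4·(-788135) − 486·(-1451))/815300 = -1223677/407650.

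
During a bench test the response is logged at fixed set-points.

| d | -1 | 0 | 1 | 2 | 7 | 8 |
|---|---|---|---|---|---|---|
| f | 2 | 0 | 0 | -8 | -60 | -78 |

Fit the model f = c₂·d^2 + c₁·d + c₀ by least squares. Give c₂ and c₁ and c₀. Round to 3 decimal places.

Compute the Gram sums: Σd^2·d^2 = 6515, Σd^2·d = 863, Σd^2 = 119, Σd·d = 119, Σd = 17, Σ1 = 6.
And Σd^2·f = -7962, Σd·f = -1062, Σf = -144.
XᵀX·[c₂, c₁, c₀]ᵀ = Xᵀf becomes [[6515, 863, 119]; [863, 119, 17]; [119, 17, 6]]·[c₂, c₁, c₀]ᵀ = [-7962, -1062, -144]ᵀ.
Inverting the 3×3 Gram matrix, [c₂, c₁, c₀]ᵀ = [-889/890, -8089/4450, 2139/2225]ᵀ.

c₂ = -0.999, c₁ = -1.818, c₀ = 0.961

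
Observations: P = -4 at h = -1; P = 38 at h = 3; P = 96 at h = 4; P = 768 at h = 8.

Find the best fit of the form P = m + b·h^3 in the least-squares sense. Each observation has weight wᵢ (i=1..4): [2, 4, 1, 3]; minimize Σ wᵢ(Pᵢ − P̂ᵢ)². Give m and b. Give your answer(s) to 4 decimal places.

Entries of AᵀWA: Σwᵢ·1 = 10, Σwᵢ·h^3 = 1706, Σwᵢ·h^3·h^3 = 793446.
Right-hand side: Σwᵢ·P = 2544, Σwᵢ·h^3·P = 1189904.
So AᵀWA·[m, b]ᵀ = AᵀWP: [[10, 1706]; [1706, 793446]]·[m, b]ᵀ = [2544, 1189904]ᵀ.
Determinant 10·793446 − 1706² = 5024024.
m = (2544·793446 − 1706·1189904)/5024024 = -1431200/628003; b = (10·1189904 − 1706·2544)/5024024 = 944872/628003.

m = -2.2790, b = 1.5046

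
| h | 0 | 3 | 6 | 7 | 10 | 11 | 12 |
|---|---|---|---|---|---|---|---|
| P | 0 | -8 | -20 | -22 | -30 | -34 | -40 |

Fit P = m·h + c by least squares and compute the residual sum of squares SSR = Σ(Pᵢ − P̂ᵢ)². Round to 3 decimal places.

SSR = 10.172

Sums needed: Σh·h = 459, Σh = 49, Σ1 = 7.
For MᵀP: Σh·P = -1452, ΣP = -154.
MᵀM·[m, c]ᵀ = MᵀP becomes [[459, 49]; [49, 7]]·[m, c]ᵀ = [-1452, -154]ᵀ.
Eliminating c: 7·(row 1) − 49·(row 2) gives 812·m = 7·(-1452) − 49·(-154) = -2618, so m = -187/58.
Then c = ((-154) − 49·(-187/58))/7 = 33/58.
Residuals: -33/58, 32/29, -71/58, 0, 97/58, 26/29, -109/58; SSR = 295/29.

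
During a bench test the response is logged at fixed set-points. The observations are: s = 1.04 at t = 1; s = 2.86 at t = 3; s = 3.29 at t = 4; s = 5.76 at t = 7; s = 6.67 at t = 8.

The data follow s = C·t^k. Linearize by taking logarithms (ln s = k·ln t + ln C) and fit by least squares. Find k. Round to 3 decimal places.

k = 0.882

With ln sᵢ as the transformed response and ln tᵢ as the regressor:
Σln t = 6.5103, Σ(ln t)² = 11.2394, Σln s = 5.9295, Σln t·ln s = 10.1585.
Equations: 11.2394·k + 6.5103·ln C = 10.1585;  6.5103·k + 5·ln C = 5.9295.
Δ = 11.2394·5 − (6.5103)² = 13.8136; k = (10.1585·5 − 6.5103·5.9295)/13.8136 = 0.88248, ln C = (11.2394·5.9295 − 6.5103·10.1585)/13.8136 = 0.03687.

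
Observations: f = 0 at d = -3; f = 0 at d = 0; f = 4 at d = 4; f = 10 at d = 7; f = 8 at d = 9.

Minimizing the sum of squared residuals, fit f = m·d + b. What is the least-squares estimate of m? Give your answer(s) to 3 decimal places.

The normal equations are: 155·m + 17·b = 158;  17·m + 5·b = 22.
Δ = 155·5 − 17² = 486.
m = (158·5 − 17·22)/486 = 208/243; b = (155·22 − 17·158)/486 = 362/243.

m = 0.856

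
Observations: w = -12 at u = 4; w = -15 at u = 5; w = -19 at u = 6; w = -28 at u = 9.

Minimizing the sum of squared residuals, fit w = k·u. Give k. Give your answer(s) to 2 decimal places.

k = -3.09

Normal-equation sums: Σu·u = 158.
Right-hand side: Σu·w = -489.
MᵀM·[k]ᵀ = Mᵀw becomes [[158]]·[k]ᵀ = [-489]ᵀ.
Hence k = -489 / 158 ≈ -3.09494.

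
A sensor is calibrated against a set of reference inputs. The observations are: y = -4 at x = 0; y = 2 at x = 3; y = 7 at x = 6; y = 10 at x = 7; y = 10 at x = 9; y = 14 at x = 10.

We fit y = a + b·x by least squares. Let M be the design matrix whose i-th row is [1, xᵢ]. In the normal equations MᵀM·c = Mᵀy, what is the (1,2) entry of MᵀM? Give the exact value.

Row 1 ↔ basis 1, column 2 ↔ basis x, so (MᵀM)_{1,2} = Σᵢ x = (1)·(0) + (1)·(3) + (1)·(6) + (1)·(7) + (1)·(9) + (1)·(10) = 35.

35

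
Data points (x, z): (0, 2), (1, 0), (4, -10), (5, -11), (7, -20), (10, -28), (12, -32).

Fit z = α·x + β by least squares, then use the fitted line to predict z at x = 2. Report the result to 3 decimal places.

With design matrix A, AᵀA = [[335, 39]; [39, 7]] and Aᵀz = [-899, -99]ᵀ.
Determinant 335·7 − 39² = 824.
α = ((-899)·7 − 39·(-99))/824 = -304/103; β = (335·(-99) − 39·(-899))/824 = 237/103.
At x = 2: ẑ = (-304/103)·(2) + (237/103)·(1) = -371/103.

ẑ = -3.602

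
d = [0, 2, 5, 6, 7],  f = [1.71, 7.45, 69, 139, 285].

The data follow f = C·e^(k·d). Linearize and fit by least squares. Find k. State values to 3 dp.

Taking logs, ln f = k·d + ln C, so regress ln f on d.
XᵀX = [[114.0000, 20.0000]; [20.0000, 5]], rhs = [94.3612, 17.3658]ᵀ  (here Σd = 20.0000, Σ(d)² = 114.0000, Σln f = 17.3658, Σd·ln f = 94.3612).
Δ = 114.0000·5 − (20.0000)² = 170.0000; k = (94.3612·5 − 20.0000·17.3658)/170.0000 = 0.73230, ln C = (114.0000·17.3658 − 20.0000·94.3612)/170.0000 = 0.54396.

k = 0.732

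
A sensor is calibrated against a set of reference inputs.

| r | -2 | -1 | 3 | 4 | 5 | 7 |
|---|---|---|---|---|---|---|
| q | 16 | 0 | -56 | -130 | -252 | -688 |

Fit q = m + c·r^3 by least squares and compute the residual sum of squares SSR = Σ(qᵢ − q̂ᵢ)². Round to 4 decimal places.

SSR = 2.8805

Normal-equation sums: Σ1 = 6, Σr^3 = 550, Σr^3·r^3 = 138164.
Right-hand side: Σq = -1110, Σr^3·q = -277444.
XᵀX·[m, c]ᵀ = Xᵀq becomes [[6, 550]; [550, 138164]]·[m, c]ᵀ = [-1110, -277444]ᵀ.
Determinant 6·138164 − 550² = 526484.
m = ((-1110)·138164 − 550·(-277444))/526484 = -191960/131621; c = (6·(-277444) − 550·(-1110))/526484 = -263541/131621.
Residuals: 189568/131621, -71581/131621, -63209/131621, -52146/131621, -33907/131621, 31275/131621; SSR = 379136/131621.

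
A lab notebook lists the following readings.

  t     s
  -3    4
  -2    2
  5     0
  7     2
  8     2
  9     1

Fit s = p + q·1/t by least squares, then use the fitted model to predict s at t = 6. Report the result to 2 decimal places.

ŝ = 1.25

Forming XᵀX = [[6, -641/2520]; [-641/2520, 2854441/6350400]] and Xᵀs = [11, -425/252]ᵀ gives XᵀX·[p, q]ᵀ = Xᵀs.
Δ = 6·(2854441/6350400) − (-641/2520)² = 3343153/1270080.
p = (11·(2854441/6350400) − (-641/2520)·(-425/252))/(3343153/1270080) = 29531/17215; q = (6·(-425/252) − (-641/2520)·11)/(3343153/1270080) = -9576/3443.
At t = 6: ŝ = (29531/17215)·(1) + (-9576/3443)·(1/6) = 21551/17215.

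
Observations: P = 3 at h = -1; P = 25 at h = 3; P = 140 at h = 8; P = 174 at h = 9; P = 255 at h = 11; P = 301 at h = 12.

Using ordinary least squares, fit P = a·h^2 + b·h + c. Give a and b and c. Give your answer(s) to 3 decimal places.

Sums needed: Σh^2·h^2 = 46116, Σh^2·h = 4326, Σh^2 = 420, Σh·h = 420, Σh = 42, Σ1 = 6.
For AᵀP: Σh^2·P = 97481, Σh·P = 9175, ΣP = 898.
Inverting the 3×3 Gram matrix, [a, b, c]ᵀ = [29/15, 349/210, 27/10]ᵀ.

a = 1.933, b = 1.662, c = 2.700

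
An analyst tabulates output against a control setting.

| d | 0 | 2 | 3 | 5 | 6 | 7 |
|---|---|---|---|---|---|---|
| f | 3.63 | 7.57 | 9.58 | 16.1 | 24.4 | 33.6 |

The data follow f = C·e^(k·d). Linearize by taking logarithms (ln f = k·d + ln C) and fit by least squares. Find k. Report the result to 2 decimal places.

k = 0.31

Linearized form: ln f = k·d + ln C. From the 6 transformed points,
Σd = 23.0000, Σ(d)² = 123.0000, Σln f = 15.0610, Σd·ln f = 68.4907.
Equations: 123.0000·k + 23.0000·ln C = 68.4907;  23.0000·k + 6·ln C = 15.0610.
Δ = 123.0000·6 − (23.0000)² = 209.0000; k = (68.4907·6 − 23.0000·15.0610)/209.0000 = 0.30881, ln C = (123.0000·15.0610 − 23.0000·68.4907)/209.0000 = 1.32642.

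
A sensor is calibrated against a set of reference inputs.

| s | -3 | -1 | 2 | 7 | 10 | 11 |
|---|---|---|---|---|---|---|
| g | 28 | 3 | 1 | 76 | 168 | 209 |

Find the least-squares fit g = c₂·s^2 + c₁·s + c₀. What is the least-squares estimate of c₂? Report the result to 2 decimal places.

c₂ = 2.03

Forming XᵀX = [[27140, 2654, 284]; [2654, 284, 26]; [284, 26, 6]] and Xᵀg = [46072, 4426, 485]ᵀ gives XᵀX·[c₂, c₁, c₀]ᵀ = Xᵀg.
Row-reducing yields c₂ = 326063/160466, c₁ = -265914/80233, c₀ = -158059/160466.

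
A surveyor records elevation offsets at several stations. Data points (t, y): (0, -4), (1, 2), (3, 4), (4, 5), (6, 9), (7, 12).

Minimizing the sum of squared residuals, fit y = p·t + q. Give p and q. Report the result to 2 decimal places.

p = 1.97, q = -2.24

The normal equations are: 111·p + 21·q = 172;  21·p + 6·q = 28.
(Σt·t = 111, Σt = 21, Σ1 = 6, Σt·y = 172, Σy = 28.)
det = 111·6 − 21² = 225.
p = (172·6 − 21·28)/225 = 148/75; q = (111·28 − 21·172)/225 = -56/25.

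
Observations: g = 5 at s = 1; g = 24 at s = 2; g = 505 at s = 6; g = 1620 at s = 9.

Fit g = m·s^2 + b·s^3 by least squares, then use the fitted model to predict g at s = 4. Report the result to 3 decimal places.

ĝ = 160.742

From the data, Σs^2·s^2 = 7874, Σs^2·s^3 = 66858, Σs^3·s^3 = 578162.
Right-hand side: Σs^2·g = 149501, Σs^3·g = 1290257.
Normal equations: [[7874, 66858]; [66858, 578162]]·[m, b]ᵀ = [149501, 1290257]ᵀ.
Determinant 7874·578162 − 66858² = 82455424.
m = (149501·578162 − 66858·1290257)/82455424 = 5368583/2576732; b = (7874·1290257 − 66858·149501)/82455424 = 5129555/2576732.
At s = 4: ĝ = (5368583/2576732)·(16) + (5129555/2576732)·(64) = 103547212/644183.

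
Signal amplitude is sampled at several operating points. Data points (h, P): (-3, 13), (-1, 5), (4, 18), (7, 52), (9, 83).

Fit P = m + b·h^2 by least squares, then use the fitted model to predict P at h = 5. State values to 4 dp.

From the data, Σ1 = 5, Σh^2 = 156, Σh^2·h^2 = 9300.
Right-hand side: ΣP = 171, Σh^2·P = 9681.
Normal equations: [[5, 156]; [156, 9300]]·[m, b]ᵀ = [171, 9681]ᵀ.
Eliminating b: 9300·(row 1) − 156·(row 2) gives 22164·m = 9300·171 − 156·9681 = 80064, so m = 6672/1847.
Then b = (9681 − 156·(6672/1847))/9300 = 7243/7388.
At h = 5: P̂ = (6672/1847)·(1) + (7243/7388)·(25) = 207763/7388.

P̂ = 28.1217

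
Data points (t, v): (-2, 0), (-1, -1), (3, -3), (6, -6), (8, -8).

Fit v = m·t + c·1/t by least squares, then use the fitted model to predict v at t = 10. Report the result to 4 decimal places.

Compute the Gram sums: Σt·t = 114, Σt·1/t = 5, Σ1/t·1/t = 809/576.
For Mᵀv: Σt·v = -108, Σ1/t·v = -2.
det = 114·(809/576) − 5² = 12971/96.
m = ((-108)·(809/576) − 5·(-2))/(12971/96) = -13602/12971; c = (114·(-2) − 5·(-108))/(12971/96) = 29952/12971.
At t = 10: v̂ = (-13602/12971)·(10) + (29952/12971)·(1/10) = -665124/64855.

v̂ = -10.2556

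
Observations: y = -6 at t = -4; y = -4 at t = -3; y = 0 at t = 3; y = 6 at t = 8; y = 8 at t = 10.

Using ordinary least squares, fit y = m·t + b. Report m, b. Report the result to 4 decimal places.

m = 0.9622, b = -1.8942

The normal system MᵀM·[m, b]ᵀ = Mᵀy is [[198, 14]; [14, 5]]·[m, b]ᵀ = [164, 4]ᵀ.
Eliminating b: 5·(row 1) − 14·(row 2) gives 794·m = 5·164 − 14·4 = 764, so m = 382/397.
Then b = (4 − 14·(382/397))/5 = -752/397.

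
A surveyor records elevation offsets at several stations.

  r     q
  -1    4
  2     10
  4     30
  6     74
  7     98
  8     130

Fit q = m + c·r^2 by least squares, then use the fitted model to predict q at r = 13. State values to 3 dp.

From the data, Σ1 = 6, Σr^2 = 170, Σr^2·r^2 = 8066.
Right-hand side: Σq = 346, Σr^2·q = 16310.
Normal equations: [[6, 170]; [170, 8066]]·[m, c]ᵀ = [346, 16310]ᵀ.
Δ = 6·8066 − 170² = 19496.
m = (346·8066 − 170·16310)/19496 = 2267/2437; c = (6·16310 − 170·346)/19496 = 4880/2437.
At r = 13: q̂ = (2267/2437)·(1) + (4880/2437)·(169) = 826987/2437.

q̂ = 339.346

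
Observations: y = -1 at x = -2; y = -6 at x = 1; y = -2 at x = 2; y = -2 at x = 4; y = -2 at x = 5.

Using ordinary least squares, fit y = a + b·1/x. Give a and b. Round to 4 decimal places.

a = -1.7094, b = -3.0711

AᵀA·[a, b]ᵀ = Aᵀy reads: 5·a + (29/20)·b = -13;  (29/20)·a + (641/400)·b = -37/5.
(Σ1 = 5, Σ1/x = 29/20, Σ1/x·1/x = 641/400, Σy = -13, Σ1/x·y = -37/5.)
Δ = 5·(641/400) − (29/20)² = 591/100.
a = ((-13)·(641/400) − (29/20)·(-37/5))/(591/100) = -1347/788; b = (5·(-37/5) − (29/20)·(-13))/(591/100) = -605/197.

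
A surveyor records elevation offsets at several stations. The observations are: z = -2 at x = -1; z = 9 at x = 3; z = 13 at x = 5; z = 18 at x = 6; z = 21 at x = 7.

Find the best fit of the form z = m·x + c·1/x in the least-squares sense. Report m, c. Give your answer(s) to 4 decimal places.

Compute the Gram sums: Σx·x = 120, Σx·1/x = 5, Σ1/x·1/x = 52889/44100.
And Σx·z = 349, Σ1/x·z = 68/5.
AᵀA·[m, c]ᵀ = Aᵀz becomes [[120, 5]; [5, 52889/44100]]·[m, c]ᵀ = [349, 68/5]ᵀ.
Δ = 120·(52889/44100) − 5² = 87403/735.
m = (349·(52889/44100) − 5·(68/5))/(87403/735) = 15459461/5244180; c = (120·(68/5) − 5·349)/(87403/735) = -83055/87403.

m = 2.9479, c = -0.9503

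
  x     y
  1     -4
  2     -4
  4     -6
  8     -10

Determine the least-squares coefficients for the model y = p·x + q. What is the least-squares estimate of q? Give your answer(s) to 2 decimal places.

q = -2.61

Sums needed: Σx·x = 85, Σx = 15, Σ1 = 4.
Moment sums: Σx·y = -116, Σy = -24.
AᵀA·[p, q]ᵀ = Aᵀy becomes [[85, 15]; [15, 4]]·[p, q]ᵀ = [-116, -24]ᵀ.
Eliminating q: 4·(row 1) − 15·(row 2) gives 115·p = 4·(-116) − 15·(-24) = -104, so p = -104/115.
Then q = ((-24) − 15·(-104/115))/4 = -60/23.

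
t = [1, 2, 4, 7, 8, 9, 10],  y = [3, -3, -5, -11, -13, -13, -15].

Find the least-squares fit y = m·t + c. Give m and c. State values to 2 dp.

m = -1.83, c = 2.59

Normal-equation sums: Σt·t = 315, Σt = 41, Σ1 = 7.
Right-hand side: Σt·y = -471, Σy = -57.
Determinant 315·7 − 41² = 524.
m = ((-471)·7 − 41·(-57))/524 = -240/131; c = (315·(-57) − 41·(-471))/524 = 339/131.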